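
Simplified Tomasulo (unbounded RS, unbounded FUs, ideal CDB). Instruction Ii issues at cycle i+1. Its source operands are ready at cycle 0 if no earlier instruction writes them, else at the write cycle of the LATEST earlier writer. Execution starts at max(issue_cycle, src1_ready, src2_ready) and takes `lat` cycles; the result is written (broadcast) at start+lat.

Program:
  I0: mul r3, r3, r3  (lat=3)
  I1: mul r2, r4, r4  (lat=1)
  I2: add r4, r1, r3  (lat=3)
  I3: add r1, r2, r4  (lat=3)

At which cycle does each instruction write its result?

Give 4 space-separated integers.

Answer: 4 3 7 10

Derivation:
I0 mul r3: issue@1 deps=(None,None) exec_start@1 write@4
I1 mul r2: issue@2 deps=(None,None) exec_start@2 write@3
I2 add r4: issue@3 deps=(None,0) exec_start@4 write@7
I3 add r1: issue@4 deps=(1,2) exec_start@7 write@10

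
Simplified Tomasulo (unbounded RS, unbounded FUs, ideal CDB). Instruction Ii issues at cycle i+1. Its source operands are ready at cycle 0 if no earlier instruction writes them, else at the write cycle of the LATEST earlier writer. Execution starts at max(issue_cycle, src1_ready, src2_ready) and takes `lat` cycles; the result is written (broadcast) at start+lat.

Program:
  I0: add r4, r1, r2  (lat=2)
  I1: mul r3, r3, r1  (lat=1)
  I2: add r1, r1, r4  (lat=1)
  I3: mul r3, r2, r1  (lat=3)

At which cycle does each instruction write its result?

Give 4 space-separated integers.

Answer: 3 3 4 7

Derivation:
I0 add r4: issue@1 deps=(None,None) exec_start@1 write@3
I1 mul r3: issue@2 deps=(None,None) exec_start@2 write@3
I2 add r1: issue@3 deps=(None,0) exec_start@3 write@4
I3 mul r3: issue@4 deps=(None,2) exec_start@4 write@7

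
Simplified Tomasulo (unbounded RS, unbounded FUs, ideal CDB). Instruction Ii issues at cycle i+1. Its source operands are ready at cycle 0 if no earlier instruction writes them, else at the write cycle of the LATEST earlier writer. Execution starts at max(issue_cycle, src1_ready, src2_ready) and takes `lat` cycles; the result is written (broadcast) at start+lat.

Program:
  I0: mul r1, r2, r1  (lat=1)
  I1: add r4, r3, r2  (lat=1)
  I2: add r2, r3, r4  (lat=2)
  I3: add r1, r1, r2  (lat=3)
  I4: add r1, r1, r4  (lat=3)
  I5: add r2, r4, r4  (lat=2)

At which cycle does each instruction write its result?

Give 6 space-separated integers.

Answer: 2 3 5 8 11 8

Derivation:
I0 mul r1: issue@1 deps=(None,None) exec_start@1 write@2
I1 add r4: issue@2 deps=(None,None) exec_start@2 write@3
I2 add r2: issue@3 deps=(None,1) exec_start@3 write@5
I3 add r1: issue@4 deps=(0,2) exec_start@5 write@8
I4 add r1: issue@5 deps=(3,1) exec_start@8 write@11
I5 add r2: issue@6 deps=(1,1) exec_start@6 write@8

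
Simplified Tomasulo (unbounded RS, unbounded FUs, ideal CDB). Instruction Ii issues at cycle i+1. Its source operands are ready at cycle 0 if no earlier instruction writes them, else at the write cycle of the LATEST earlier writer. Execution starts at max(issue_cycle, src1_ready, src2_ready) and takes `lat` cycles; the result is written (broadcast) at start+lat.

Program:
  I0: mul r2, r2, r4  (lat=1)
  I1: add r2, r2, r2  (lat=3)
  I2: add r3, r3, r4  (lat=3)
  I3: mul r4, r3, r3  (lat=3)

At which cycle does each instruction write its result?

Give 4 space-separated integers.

Answer: 2 5 6 9

Derivation:
I0 mul r2: issue@1 deps=(None,None) exec_start@1 write@2
I1 add r2: issue@2 deps=(0,0) exec_start@2 write@5
I2 add r3: issue@3 deps=(None,None) exec_start@3 write@6
I3 mul r4: issue@4 deps=(2,2) exec_start@6 write@9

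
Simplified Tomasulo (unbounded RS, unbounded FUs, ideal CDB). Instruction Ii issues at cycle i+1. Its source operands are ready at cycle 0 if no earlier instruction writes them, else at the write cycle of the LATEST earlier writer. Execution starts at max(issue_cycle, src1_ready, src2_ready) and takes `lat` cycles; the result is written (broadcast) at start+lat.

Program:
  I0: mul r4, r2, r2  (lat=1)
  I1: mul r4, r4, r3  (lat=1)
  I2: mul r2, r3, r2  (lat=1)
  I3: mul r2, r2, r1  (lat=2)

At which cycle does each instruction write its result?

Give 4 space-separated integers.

I0 mul r4: issue@1 deps=(None,None) exec_start@1 write@2
I1 mul r4: issue@2 deps=(0,None) exec_start@2 write@3
I2 mul r2: issue@3 deps=(None,None) exec_start@3 write@4
I3 mul r2: issue@4 deps=(2,None) exec_start@4 write@6

Answer: 2 3 4 6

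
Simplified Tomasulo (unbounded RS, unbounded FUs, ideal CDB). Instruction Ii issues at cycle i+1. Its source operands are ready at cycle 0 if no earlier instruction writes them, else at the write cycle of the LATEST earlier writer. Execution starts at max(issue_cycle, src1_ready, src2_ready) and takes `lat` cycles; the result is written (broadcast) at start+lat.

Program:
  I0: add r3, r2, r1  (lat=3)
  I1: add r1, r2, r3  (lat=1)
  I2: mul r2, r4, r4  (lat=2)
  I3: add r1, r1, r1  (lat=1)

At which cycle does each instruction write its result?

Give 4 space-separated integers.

Answer: 4 5 5 6

Derivation:
I0 add r3: issue@1 deps=(None,None) exec_start@1 write@4
I1 add r1: issue@2 deps=(None,0) exec_start@4 write@5
I2 mul r2: issue@3 deps=(None,None) exec_start@3 write@5
I3 add r1: issue@4 deps=(1,1) exec_start@5 write@6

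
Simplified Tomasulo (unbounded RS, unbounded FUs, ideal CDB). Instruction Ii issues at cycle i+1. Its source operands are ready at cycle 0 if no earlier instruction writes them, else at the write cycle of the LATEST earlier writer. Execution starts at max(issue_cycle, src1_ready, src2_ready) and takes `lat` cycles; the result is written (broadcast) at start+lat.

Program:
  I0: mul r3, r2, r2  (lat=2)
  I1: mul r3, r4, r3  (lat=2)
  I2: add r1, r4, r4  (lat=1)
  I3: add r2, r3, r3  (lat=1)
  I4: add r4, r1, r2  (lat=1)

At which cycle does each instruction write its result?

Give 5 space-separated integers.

I0 mul r3: issue@1 deps=(None,None) exec_start@1 write@3
I1 mul r3: issue@2 deps=(None,0) exec_start@3 write@5
I2 add r1: issue@3 deps=(None,None) exec_start@3 write@4
I3 add r2: issue@4 deps=(1,1) exec_start@5 write@6
I4 add r4: issue@5 deps=(2,3) exec_start@6 write@7

Answer: 3 5 4 6 7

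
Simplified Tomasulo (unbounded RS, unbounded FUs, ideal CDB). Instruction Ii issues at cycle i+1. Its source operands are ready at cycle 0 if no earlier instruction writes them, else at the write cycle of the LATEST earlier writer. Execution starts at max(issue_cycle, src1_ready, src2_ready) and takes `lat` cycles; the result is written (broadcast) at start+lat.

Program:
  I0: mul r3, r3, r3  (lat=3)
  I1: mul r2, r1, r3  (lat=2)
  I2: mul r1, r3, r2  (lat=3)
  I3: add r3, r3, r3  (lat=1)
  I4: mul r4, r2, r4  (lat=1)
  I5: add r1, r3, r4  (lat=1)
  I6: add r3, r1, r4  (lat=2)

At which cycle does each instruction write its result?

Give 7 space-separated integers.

Answer: 4 6 9 5 7 8 10

Derivation:
I0 mul r3: issue@1 deps=(None,None) exec_start@1 write@4
I1 mul r2: issue@2 deps=(None,0) exec_start@4 write@6
I2 mul r1: issue@3 deps=(0,1) exec_start@6 write@9
I3 add r3: issue@4 deps=(0,0) exec_start@4 write@5
I4 mul r4: issue@5 deps=(1,None) exec_start@6 write@7
I5 add r1: issue@6 deps=(3,4) exec_start@7 write@8
I6 add r3: issue@7 deps=(5,4) exec_start@8 write@10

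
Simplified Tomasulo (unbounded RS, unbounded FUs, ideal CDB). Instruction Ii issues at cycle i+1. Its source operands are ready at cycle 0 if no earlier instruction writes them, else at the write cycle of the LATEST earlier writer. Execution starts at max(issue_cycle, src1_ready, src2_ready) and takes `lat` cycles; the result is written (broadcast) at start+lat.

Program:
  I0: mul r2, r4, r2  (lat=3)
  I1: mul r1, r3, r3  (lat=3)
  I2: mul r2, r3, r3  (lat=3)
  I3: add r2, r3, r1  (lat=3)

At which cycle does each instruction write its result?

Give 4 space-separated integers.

I0 mul r2: issue@1 deps=(None,None) exec_start@1 write@4
I1 mul r1: issue@2 deps=(None,None) exec_start@2 write@5
I2 mul r2: issue@3 deps=(None,None) exec_start@3 write@6
I3 add r2: issue@4 deps=(None,1) exec_start@5 write@8

Answer: 4 5 6 8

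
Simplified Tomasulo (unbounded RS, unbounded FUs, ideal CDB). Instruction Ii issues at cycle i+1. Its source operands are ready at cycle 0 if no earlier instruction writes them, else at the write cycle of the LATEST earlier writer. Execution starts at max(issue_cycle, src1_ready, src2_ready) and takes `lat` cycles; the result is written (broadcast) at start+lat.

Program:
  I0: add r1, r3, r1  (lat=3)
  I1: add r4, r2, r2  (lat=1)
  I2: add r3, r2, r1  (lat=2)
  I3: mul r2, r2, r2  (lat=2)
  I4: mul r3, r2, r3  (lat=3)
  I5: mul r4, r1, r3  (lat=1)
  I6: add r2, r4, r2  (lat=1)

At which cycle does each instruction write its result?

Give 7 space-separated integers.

Answer: 4 3 6 6 9 10 11

Derivation:
I0 add r1: issue@1 deps=(None,None) exec_start@1 write@4
I1 add r4: issue@2 deps=(None,None) exec_start@2 write@3
I2 add r3: issue@3 deps=(None,0) exec_start@4 write@6
I3 mul r2: issue@4 deps=(None,None) exec_start@4 write@6
I4 mul r3: issue@5 deps=(3,2) exec_start@6 write@9
I5 mul r4: issue@6 deps=(0,4) exec_start@9 write@10
I6 add r2: issue@7 deps=(5,3) exec_start@10 write@11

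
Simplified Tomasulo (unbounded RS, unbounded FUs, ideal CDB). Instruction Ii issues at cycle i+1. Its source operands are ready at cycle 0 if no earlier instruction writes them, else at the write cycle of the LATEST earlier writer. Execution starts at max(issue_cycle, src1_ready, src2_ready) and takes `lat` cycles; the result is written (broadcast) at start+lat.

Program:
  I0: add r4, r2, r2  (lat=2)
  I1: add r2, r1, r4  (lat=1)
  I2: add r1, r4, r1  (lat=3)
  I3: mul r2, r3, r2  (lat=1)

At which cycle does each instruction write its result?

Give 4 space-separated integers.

Answer: 3 4 6 5

Derivation:
I0 add r4: issue@1 deps=(None,None) exec_start@1 write@3
I1 add r2: issue@2 deps=(None,0) exec_start@3 write@4
I2 add r1: issue@3 deps=(0,None) exec_start@3 write@6
I3 mul r2: issue@4 deps=(None,1) exec_start@4 write@5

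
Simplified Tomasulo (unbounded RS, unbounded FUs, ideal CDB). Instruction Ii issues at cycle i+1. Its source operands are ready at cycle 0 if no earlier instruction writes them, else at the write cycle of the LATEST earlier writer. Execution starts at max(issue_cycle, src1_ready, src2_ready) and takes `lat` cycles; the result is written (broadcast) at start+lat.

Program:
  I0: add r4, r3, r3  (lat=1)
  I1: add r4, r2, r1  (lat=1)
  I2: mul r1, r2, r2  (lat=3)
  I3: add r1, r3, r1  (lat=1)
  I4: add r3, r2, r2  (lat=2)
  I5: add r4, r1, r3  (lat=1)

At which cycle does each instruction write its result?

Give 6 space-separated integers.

I0 add r4: issue@1 deps=(None,None) exec_start@1 write@2
I1 add r4: issue@2 deps=(None,None) exec_start@2 write@3
I2 mul r1: issue@3 deps=(None,None) exec_start@3 write@6
I3 add r1: issue@4 deps=(None,2) exec_start@6 write@7
I4 add r3: issue@5 deps=(None,None) exec_start@5 write@7
I5 add r4: issue@6 deps=(3,4) exec_start@7 write@8

Answer: 2 3 6 7 7 8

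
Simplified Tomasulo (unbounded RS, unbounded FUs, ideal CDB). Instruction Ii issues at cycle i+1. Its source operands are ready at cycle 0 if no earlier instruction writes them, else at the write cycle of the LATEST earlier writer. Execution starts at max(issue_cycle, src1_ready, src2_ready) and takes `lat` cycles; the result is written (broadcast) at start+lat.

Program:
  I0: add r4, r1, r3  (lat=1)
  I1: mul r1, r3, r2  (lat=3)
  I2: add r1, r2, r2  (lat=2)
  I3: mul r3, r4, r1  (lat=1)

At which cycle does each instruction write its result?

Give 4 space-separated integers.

I0 add r4: issue@1 deps=(None,None) exec_start@1 write@2
I1 mul r1: issue@2 deps=(None,None) exec_start@2 write@5
I2 add r1: issue@3 deps=(None,None) exec_start@3 write@5
I3 mul r3: issue@4 deps=(0,2) exec_start@5 write@6

Answer: 2 5 5 6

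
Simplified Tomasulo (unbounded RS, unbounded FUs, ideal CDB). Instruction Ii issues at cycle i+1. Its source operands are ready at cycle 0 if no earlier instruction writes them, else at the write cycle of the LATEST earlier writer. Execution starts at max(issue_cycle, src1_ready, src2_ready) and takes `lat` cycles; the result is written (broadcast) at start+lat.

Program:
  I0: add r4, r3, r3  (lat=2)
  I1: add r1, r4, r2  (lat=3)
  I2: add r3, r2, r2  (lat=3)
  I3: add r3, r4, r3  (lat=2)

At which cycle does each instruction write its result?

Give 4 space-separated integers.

Answer: 3 6 6 8

Derivation:
I0 add r4: issue@1 deps=(None,None) exec_start@1 write@3
I1 add r1: issue@2 deps=(0,None) exec_start@3 write@6
I2 add r3: issue@3 deps=(None,None) exec_start@3 write@6
I3 add r3: issue@4 deps=(0,2) exec_start@6 write@8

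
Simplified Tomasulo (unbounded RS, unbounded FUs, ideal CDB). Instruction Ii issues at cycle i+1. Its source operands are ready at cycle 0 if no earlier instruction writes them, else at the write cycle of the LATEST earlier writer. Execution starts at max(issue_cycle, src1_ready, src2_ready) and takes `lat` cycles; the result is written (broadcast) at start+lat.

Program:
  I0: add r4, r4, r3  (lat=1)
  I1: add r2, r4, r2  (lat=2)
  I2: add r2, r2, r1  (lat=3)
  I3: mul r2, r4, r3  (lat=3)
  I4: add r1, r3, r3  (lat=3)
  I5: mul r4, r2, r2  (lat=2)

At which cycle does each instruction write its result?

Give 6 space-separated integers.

Answer: 2 4 7 7 8 9

Derivation:
I0 add r4: issue@1 deps=(None,None) exec_start@1 write@2
I1 add r2: issue@2 deps=(0,None) exec_start@2 write@4
I2 add r2: issue@3 deps=(1,None) exec_start@4 write@7
I3 mul r2: issue@4 deps=(0,None) exec_start@4 write@7
I4 add r1: issue@5 deps=(None,None) exec_start@5 write@8
I5 mul r4: issue@6 deps=(3,3) exec_start@7 write@9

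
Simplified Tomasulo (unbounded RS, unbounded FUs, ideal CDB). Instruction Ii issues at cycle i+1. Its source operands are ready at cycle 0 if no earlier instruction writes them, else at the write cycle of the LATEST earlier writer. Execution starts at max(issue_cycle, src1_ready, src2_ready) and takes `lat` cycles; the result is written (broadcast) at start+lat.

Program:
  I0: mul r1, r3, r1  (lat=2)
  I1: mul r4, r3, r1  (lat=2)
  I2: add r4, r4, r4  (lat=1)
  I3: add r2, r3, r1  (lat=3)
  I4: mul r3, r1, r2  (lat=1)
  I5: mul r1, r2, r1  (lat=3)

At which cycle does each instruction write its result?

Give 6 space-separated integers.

I0 mul r1: issue@1 deps=(None,None) exec_start@1 write@3
I1 mul r4: issue@2 deps=(None,0) exec_start@3 write@5
I2 add r4: issue@3 deps=(1,1) exec_start@5 write@6
I3 add r2: issue@4 deps=(None,0) exec_start@4 write@7
I4 mul r3: issue@5 deps=(0,3) exec_start@7 write@8
I5 mul r1: issue@6 deps=(3,0) exec_start@7 write@10

Answer: 3 5 6 7 8 10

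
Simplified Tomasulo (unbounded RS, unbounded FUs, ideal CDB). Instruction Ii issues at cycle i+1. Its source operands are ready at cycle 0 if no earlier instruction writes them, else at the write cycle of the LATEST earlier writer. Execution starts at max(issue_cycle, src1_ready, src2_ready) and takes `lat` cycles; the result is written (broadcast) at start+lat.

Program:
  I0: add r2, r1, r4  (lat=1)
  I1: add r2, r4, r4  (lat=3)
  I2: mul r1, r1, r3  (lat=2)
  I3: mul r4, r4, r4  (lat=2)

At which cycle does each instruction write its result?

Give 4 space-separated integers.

Answer: 2 5 5 6

Derivation:
I0 add r2: issue@1 deps=(None,None) exec_start@1 write@2
I1 add r2: issue@2 deps=(None,None) exec_start@2 write@5
I2 mul r1: issue@3 deps=(None,None) exec_start@3 write@5
I3 mul r4: issue@4 deps=(None,None) exec_start@4 write@6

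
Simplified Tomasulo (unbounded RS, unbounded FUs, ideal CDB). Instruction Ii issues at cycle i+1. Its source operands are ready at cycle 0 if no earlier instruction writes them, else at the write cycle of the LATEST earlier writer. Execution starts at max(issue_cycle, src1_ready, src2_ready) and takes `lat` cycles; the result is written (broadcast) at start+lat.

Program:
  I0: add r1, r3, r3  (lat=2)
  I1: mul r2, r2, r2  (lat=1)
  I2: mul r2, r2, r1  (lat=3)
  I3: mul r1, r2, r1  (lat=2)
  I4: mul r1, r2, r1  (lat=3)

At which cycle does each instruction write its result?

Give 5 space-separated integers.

I0 add r1: issue@1 deps=(None,None) exec_start@1 write@3
I1 mul r2: issue@2 deps=(None,None) exec_start@2 write@3
I2 mul r2: issue@3 deps=(1,0) exec_start@3 write@6
I3 mul r1: issue@4 deps=(2,0) exec_start@6 write@8
I4 mul r1: issue@5 deps=(2,3) exec_start@8 write@11

Answer: 3 3 6 8 11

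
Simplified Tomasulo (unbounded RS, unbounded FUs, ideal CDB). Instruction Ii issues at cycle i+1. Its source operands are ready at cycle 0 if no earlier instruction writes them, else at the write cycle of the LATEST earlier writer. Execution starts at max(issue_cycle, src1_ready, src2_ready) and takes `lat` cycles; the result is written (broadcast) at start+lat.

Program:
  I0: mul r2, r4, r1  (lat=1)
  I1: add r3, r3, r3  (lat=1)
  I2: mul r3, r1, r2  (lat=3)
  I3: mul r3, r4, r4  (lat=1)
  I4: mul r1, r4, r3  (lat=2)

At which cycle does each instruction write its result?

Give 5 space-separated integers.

Answer: 2 3 6 5 7

Derivation:
I0 mul r2: issue@1 deps=(None,None) exec_start@1 write@2
I1 add r3: issue@2 deps=(None,None) exec_start@2 write@3
I2 mul r3: issue@3 deps=(None,0) exec_start@3 write@6
I3 mul r3: issue@4 deps=(None,None) exec_start@4 write@5
I4 mul r1: issue@5 deps=(None,3) exec_start@5 write@7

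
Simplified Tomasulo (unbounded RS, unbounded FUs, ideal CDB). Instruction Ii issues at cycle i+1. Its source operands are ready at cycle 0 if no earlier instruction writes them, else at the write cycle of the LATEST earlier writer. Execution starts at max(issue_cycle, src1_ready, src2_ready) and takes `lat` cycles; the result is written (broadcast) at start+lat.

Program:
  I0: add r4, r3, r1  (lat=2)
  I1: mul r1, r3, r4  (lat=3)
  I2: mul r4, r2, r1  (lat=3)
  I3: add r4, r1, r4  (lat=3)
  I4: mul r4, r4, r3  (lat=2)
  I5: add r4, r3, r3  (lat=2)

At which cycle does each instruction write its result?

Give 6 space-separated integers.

Answer: 3 6 9 12 14 8

Derivation:
I0 add r4: issue@1 deps=(None,None) exec_start@1 write@3
I1 mul r1: issue@2 deps=(None,0) exec_start@3 write@6
I2 mul r4: issue@3 deps=(None,1) exec_start@6 write@9
I3 add r4: issue@4 deps=(1,2) exec_start@9 write@12
I4 mul r4: issue@5 deps=(3,None) exec_start@12 write@14
I5 add r4: issue@6 deps=(None,None) exec_start@6 write@8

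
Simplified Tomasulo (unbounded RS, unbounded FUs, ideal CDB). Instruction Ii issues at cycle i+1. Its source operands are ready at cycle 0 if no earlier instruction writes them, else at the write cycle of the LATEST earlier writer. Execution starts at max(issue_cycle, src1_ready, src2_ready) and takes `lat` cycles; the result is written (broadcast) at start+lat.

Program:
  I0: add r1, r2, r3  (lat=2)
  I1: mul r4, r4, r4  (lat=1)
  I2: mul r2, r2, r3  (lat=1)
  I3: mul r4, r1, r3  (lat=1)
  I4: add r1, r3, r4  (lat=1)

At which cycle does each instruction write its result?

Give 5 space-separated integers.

I0 add r1: issue@1 deps=(None,None) exec_start@1 write@3
I1 mul r4: issue@2 deps=(None,None) exec_start@2 write@3
I2 mul r2: issue@3 deps=(None,None) exec_start@3 write@4
I3 mul r4: issue@4 deps=(0,None) exec_start@4 write@5
I4 add r1: issue@5 deps=(None,3) exec_start@5 write@6

Answer: 3 3 4 5 6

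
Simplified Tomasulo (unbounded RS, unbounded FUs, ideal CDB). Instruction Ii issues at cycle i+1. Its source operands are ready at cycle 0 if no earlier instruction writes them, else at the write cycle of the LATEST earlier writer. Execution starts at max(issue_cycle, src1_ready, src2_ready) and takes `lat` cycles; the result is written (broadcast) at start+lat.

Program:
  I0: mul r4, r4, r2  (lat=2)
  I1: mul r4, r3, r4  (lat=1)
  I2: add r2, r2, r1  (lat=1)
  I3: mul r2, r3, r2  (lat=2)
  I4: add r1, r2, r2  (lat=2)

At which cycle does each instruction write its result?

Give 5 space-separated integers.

I0 mul r4: issue@1 deps=(None,None) exec_start@1 write@3
I1 mul r4: issue@2 deps=(None,0) exec_start@3 write@4
I2 add r2: issue@3 deps=(None,None) exec_start@3 write@4
I3 mul r2: issue@4 deps=(None,2) exec_start@4 write@6
I4 add r1: issue@5 deps=(3,3) exec_start@6 write@8

Answer: 3 4 4 6 8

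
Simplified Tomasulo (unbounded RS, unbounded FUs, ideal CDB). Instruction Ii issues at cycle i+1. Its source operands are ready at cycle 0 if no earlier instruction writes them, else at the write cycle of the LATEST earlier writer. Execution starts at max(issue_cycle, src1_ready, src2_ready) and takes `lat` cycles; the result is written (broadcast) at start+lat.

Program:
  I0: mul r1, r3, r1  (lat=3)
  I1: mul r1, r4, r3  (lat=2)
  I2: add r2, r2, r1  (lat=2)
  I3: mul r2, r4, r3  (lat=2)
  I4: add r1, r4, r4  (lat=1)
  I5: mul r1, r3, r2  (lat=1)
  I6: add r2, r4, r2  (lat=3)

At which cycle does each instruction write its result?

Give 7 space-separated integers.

Answer: 4 4 6 6 6 7 10

Derivation:
I0 mul r1: issue@1 deps=(None,None) exec_start@1 write@4
I1 mul r1: issue@2 deps=(None,None) exec_start@2 write@4
I2 add r2: issue@3 deps=(None,1) exec_start@4 write@6
I3 mul r2: issue@4 deps=(None,None) exec_start@4 write@6
I4 add r1: issue@5 deps=(None,None) exec_start@5 write@6
I5 mul r1: issue@6 deps=(None,3) exec_start@6 write@7
I6 add r2: issue@7 deps=(None,3) exec_start@7 write@10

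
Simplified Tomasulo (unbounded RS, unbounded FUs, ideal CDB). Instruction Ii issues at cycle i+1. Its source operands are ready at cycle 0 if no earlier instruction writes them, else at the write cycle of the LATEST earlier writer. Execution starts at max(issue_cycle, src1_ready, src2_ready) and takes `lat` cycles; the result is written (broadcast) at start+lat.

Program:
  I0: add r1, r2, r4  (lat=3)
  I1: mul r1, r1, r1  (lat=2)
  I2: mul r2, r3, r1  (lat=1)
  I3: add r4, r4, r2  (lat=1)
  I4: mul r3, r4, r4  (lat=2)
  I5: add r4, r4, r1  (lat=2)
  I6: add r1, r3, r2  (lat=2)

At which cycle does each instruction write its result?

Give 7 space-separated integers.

I0 add r1: issue@1 deps=(None,None) exec_start@1 write@4
I1 mul r1: issue@2 deps=(0,0) exec_start@4 write@6
I2 mul r2: issue@3 deps=(None,1) exec_start@6 write@7
I3 add r4: issue@4 deps=(None,2) exec_start@7 write@8
I4 mul r3: issue@5 deps=(3,3) exec_start@8 write@10
I5 add r4: issue@6 deps=(3,1) exec_start@8 write@10
I6 add r1: issue@7 deps=(4,2) exec_start@10 write@12

Answer: 4 6 7 8 10 10 12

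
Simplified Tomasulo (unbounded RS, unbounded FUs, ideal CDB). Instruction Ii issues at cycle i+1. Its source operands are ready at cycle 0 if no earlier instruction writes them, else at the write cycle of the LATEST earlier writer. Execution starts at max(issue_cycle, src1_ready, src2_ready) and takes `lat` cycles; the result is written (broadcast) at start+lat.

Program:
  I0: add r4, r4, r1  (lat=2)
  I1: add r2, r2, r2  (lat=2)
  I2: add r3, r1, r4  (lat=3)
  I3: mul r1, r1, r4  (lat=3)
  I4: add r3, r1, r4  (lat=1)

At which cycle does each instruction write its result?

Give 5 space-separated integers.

I0 add r4: issue@1 deps=(None,None) exec_start@1 write@3
I1 add r2: issue@2 deps=(None,None) exec_start@2 write@4
I2 add r3: issue@3 deps=(None,0) exec_start@3 write@6
I3 mul r1: issue@4 deps=(None,0) exec_start@4 write@7
I4 add r3: issue@5 deps=(3,0) exec_start@7 write@8

Answer: 3 4 6 7 8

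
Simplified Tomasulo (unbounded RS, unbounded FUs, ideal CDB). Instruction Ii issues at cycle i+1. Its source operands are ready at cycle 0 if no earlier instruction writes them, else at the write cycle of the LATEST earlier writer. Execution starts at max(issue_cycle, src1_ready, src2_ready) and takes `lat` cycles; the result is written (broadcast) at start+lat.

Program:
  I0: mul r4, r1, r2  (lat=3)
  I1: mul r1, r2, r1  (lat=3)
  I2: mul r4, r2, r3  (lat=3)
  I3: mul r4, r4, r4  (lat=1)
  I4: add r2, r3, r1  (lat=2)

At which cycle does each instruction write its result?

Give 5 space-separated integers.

Answer: 4 5 6 7 7

Derivation:
I0 mul r4: issue@1 deps=(None,None) exec_start@1 write@4
I1 mul r1: issue@2 deps=(None,None) exec_start@2 write@5
I2 mul r4: issue@3 deps=(None,None) exec_start@3 write@6
I3 mul r4: issue@4 deps=(2,2) exec_start@6 write@7
I4 add r2: issue@5 deps=(None,1) exec_start@5 write@7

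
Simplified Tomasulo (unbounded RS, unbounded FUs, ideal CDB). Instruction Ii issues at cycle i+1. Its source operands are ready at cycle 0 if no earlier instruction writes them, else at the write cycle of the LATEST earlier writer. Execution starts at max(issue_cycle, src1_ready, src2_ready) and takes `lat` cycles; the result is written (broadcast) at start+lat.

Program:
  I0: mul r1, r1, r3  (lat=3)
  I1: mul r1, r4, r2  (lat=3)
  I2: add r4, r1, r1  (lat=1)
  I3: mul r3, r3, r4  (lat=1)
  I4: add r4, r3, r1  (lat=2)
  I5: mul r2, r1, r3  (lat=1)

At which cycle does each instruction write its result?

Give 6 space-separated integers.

Answer: 4 5 6 7 9 8

Derivation:
I0 mul r1: issue@1 deps=(None,None) exec_start@1 write@4
I1 mul r1: issue@2 deps=(None,None) exec_start@2 write@5
I2 add r4: issue@3 deps=(1,1) exec_start@5 write@6
I3 mul r3: issue@4 deps=(None,2) exec_start@6 write@7
I4 add r4: issue@5 deps=(3,1) exec_start@7 write@9
I5 mul r2: issue@6 deps=(1,3) exec_start@7 write@8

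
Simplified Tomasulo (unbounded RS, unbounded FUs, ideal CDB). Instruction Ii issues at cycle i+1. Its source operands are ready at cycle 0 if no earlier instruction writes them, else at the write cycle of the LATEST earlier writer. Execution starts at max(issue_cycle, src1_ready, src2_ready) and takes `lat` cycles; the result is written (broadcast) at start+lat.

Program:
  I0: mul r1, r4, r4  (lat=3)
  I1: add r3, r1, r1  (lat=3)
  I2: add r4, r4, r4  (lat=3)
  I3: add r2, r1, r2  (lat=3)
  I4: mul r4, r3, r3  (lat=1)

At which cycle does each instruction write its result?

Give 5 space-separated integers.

I0 mul r1: issue@1 deps=(None,None) exec_start@1 write@4
I1 add r3: issue@2 deps=(0,0) exec_start@4 write@7
I2 add r4: issue@3 deps=(None,None) exec_start@3 write@6
I3 add r2: issue@4 deps=(0,None) exec_start@4 write@7
I4 mul r4: issue@5 deps=(1,1) exec_start@7 write@8

Answer: 4 7 6 7 8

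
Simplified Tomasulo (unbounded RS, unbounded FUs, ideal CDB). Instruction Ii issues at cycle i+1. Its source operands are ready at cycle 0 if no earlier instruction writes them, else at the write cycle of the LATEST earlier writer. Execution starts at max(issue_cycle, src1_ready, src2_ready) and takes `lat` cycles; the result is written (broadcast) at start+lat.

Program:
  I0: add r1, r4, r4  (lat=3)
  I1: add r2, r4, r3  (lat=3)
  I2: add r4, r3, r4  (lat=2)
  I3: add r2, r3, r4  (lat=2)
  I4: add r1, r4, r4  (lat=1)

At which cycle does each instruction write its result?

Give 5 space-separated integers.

I0 add r1: issue@1 deps=(None,None) exec_start@1 write@4
I1 add r2: issue@2 deps=(None,None) exec_start@2 write@5
I2 add r4: issue@3 deps=(None,None) exec_start@3 write@5
I3 add r2: issue@4 deps=(None,2) exec_start@5 write@7
I4 add r1: issue@5 deps=(2,2) exec_start@5 write@6

Answer: 4 5 5 7 6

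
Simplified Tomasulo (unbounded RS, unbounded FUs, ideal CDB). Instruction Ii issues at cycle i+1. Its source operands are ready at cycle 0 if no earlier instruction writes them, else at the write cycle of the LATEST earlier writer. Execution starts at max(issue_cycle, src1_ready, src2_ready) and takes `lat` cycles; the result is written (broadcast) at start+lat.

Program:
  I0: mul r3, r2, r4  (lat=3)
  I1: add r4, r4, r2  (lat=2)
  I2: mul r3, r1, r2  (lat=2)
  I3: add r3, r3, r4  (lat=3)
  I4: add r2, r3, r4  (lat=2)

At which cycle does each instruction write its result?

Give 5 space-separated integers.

I0 mul r3: issue@1 deps=(None,None) exec_start@1 write@4
I1 add r4: issue@2 deps=(None,None) exec_start@2 write@4
I2 mul r3: issue@3 deps=(None,None) exec_start@3 write@5
I3 add r3: issue@4 deps=(2,1) exec_start@5 write@8
I4 add r2: issue@5 deps=(3,1) exec_start@8 write@10

Answer: 4 4 5 8 10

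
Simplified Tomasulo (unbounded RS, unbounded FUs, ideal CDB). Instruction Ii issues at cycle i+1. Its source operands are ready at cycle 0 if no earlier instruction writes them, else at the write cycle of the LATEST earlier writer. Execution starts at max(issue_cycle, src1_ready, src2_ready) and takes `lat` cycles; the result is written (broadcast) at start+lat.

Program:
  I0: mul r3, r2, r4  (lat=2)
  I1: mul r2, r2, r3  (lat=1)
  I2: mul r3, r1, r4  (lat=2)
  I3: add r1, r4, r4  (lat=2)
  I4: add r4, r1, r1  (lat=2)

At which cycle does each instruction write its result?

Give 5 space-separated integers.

I0 mul r3: issue@1 deps=(None,None) exec_start@1 write@3
I1 mul r2: issue@2 deps=(None,0) exec_start@3 write@4
I2 mul r3: issue@3 deps=(None,None) exec_start@3 write@5
I3 add r1: issue@4 deps=(None,None) exec_start@4 write@6
I4 add r4: issue@5 deps=(3,3) exec_start@6 write@8

Answer: 3 4 5 6 8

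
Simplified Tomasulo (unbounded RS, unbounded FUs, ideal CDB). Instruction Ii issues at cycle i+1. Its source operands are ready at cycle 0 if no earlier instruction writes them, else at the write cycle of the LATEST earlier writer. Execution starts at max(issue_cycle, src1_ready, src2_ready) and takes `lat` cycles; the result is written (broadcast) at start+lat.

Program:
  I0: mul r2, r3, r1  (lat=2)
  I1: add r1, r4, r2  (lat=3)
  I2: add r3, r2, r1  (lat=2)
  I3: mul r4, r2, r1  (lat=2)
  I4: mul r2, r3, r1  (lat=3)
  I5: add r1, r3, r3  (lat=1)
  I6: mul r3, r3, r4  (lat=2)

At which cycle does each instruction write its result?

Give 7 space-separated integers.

I0 mul r2: issue@1 deps=(None,None) exec_start@1 write@3
I1 add r1: issue@2 deps=(None,0) exec_start@3 write@6
I2 add r3: issue@3 deps=(0,1) exec_start@6 write@8
I3 mul r4: issue@4 deps=(0,1) exec_start@6 write@8
I4 mul r2: issue@5 deps=(2,1) exec_start@8 write@11
I5 add r1: issue@6 deps=(2,2) exec_start@8 write@9
I6 mul r3: issue@7 deps=(2,3) exec_start@8 write@10

Answer: 3 6 8 8 11 9 10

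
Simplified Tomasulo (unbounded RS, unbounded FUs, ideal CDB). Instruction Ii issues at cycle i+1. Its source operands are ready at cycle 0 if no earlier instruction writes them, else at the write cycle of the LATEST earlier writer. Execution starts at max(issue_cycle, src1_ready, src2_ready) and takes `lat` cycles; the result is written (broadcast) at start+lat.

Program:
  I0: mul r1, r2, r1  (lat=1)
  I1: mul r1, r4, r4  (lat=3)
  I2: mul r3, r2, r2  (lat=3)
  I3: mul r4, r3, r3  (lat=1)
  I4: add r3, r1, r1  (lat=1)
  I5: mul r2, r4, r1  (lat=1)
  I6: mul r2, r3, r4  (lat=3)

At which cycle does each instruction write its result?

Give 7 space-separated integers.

Answer: 2 5 6 7 6 8 10

Derivation:
I0 mul r1: issue@1 deps=(None,None) exec_start@1 write@2
I1 mul r1: issue@2 deps=(None,None) exec_start@2 write@5
I2 mul r3: issue@3 deps=(None,None) exec_start@3 write@6
I3 mul r4: issue@4 deps=(2,2) exec_start@6 write@7
I4 add r3: issue@5 deps=(1,1) exec_start@5 write@6
I5 mul r2: issue@6 deps=(3,1) exec_start@7 write@8
I6 mul r2: issue@7 deps=(4,3) exec_start@7 write@10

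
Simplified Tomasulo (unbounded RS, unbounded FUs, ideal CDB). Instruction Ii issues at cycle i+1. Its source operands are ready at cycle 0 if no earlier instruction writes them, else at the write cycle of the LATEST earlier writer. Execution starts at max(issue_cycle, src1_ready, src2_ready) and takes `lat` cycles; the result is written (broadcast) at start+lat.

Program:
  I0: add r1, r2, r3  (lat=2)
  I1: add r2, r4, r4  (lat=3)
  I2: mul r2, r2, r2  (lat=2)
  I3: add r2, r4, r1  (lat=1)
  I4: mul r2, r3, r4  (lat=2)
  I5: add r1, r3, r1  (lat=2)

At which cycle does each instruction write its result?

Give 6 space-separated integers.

Answer: 3 5 7 5 7 8

Derivation:
I0 add r1: issue@1 deps=(None,None) exec_start@1 write@3
I1 add r2: issue@2 deps=(None,None) exec_start@2 write@5
I2 mul r2: issue@3 deps=(1,1) exec_start@5 write@7
I3 add r2: issue@4 deps=(None,0) exec_start@4 write@5
I4 mul r2: issue@5 deps=(None,None) exec_start@5 write@7
I5 add r1: issue@6 deps=(None,0) exec_start@6 write@8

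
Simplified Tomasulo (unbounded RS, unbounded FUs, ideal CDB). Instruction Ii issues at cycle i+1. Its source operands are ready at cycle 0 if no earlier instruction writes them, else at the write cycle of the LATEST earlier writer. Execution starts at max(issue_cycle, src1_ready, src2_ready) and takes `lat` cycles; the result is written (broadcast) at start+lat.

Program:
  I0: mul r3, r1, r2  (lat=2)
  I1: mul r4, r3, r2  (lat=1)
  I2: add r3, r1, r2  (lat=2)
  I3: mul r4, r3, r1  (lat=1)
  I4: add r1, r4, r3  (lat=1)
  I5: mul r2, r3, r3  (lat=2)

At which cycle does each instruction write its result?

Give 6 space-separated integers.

I0 mul r3: issue@1 deps=(None,None) exec_start@1 write@3
I1 mul r4: issue@2 deps=(0,None) exec_start@3 write@4
I2 add r3: issue@3 deps=(None,None) exec_start@3 write@5
I3 mul r4: issue@4 deps=(2,None) exec_start@5 write@6
I4 add r1: issue@5 deps=(3,2) exec_start@6 write@7
I5 mul r2: issue@6 deps=(2,2) exec_start@6 write@8

Answer: 3 4 5 6 7 8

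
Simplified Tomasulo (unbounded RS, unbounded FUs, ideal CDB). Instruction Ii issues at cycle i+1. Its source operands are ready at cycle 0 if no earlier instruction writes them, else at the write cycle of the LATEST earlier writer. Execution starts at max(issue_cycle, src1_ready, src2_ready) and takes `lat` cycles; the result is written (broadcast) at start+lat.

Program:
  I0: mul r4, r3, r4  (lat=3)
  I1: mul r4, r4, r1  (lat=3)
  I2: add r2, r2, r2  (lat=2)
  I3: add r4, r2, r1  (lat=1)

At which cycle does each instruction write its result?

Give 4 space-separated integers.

I0 mul r4: issue@1 deps=(None,None) exec_start@1 write@4
I1 mul r4: issue@2 deps=(0,None) exec_start@4 write@7
I2 add r2: issue@3 deps=(None,None) exec_start@3 write@5
I3 add r4: issue@4 deps=(2,None) exec_start@5 write@6

Answer: 4 7 5 6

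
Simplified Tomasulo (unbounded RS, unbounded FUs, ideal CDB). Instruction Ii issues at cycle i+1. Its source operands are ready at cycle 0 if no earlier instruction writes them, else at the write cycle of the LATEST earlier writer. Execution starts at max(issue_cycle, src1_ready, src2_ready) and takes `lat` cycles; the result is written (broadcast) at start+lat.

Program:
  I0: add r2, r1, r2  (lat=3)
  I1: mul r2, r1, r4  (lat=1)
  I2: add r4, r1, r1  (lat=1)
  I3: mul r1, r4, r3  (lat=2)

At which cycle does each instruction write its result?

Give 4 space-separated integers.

Answer: 4 3 4 6

Derivation:
I0 add r2: issue@1 deps=(None,None) exec_start@1 write@4
I1 mul r2: issue@2 deps=(None,None) exec_start@2 write@3
I2 add r4: issue@3 deps=(None,None) exec_start@3 write@4
I3 mul r1: issue@4 deps=(2,None) exec_start@4 write@6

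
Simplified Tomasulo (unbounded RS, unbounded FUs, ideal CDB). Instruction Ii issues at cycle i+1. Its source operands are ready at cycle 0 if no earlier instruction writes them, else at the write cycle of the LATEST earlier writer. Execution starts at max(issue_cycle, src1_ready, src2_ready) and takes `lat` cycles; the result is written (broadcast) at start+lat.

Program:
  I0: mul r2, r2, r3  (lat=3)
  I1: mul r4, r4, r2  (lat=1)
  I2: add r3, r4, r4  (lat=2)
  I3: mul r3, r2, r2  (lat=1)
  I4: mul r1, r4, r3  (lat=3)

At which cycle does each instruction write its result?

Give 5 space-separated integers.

Answer: 4 5 7 5 8

Derivation:
I0 mul r2: issue@1 deps=(None,None) exec_start@1 write@4
I1 mul r4: issue@2 deps=(None,0) exec_start@4 write@5
I2 add r3: issue@3 deps=(1,1) exec_start@5 write@7
I3 mul r3: issue@4 deps=(0,0) exec_start@4 write@5
I4 mul r1: issue@5 deps=(1,3) exec_start@5 write@8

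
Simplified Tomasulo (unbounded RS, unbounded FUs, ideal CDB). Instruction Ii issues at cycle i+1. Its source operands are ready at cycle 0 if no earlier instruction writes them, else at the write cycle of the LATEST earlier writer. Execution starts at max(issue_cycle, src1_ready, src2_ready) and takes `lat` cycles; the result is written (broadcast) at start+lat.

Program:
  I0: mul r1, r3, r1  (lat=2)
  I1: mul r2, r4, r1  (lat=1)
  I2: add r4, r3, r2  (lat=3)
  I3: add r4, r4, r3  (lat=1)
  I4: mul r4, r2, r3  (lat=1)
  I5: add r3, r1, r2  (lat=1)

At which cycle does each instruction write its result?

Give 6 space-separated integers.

I0 mul r1: issue@1 deps=(None,None) exec_start@1 write@3
I1 mul r2: issue@2 deps=(None,0) exec_start@3 write@4
I2 add r4: issue@3 deps=(None,1) exec_start@4 write@7
I3 add r4: issue@4 deps=(2,None) exec_start@7 write@8
I4 mul r4: issue@5 deps=(1,None) exec_start@5 write@6
I5 add r3: issue@6 deps=(0,1) exec_start@6 write@7

Answer: 3 4 7 8 6 7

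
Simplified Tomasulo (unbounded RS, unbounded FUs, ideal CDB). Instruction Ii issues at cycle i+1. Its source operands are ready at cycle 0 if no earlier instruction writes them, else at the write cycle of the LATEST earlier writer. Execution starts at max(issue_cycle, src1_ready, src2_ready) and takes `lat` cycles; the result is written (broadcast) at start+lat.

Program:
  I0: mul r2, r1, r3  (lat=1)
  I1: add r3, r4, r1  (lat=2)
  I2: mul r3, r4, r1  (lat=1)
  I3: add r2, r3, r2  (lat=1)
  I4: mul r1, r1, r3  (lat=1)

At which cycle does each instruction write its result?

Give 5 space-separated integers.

Answer: 2 4 4 5 6

Derivation:
I0 mul r2: issue@1 deps=(None,None) exec_start@1 write@2
I1 add r3: issue@2 deps=(None,None) exec_start@2 write@4
I2 mul r3: issue@3 deps=(None,None) exec_start@3 write@4
I3 add r2: issue@4 deps=(2,0) exec_start@4 write@5
I4 mul r1: issue@5 deps=(None,2) exec_start@5 write@6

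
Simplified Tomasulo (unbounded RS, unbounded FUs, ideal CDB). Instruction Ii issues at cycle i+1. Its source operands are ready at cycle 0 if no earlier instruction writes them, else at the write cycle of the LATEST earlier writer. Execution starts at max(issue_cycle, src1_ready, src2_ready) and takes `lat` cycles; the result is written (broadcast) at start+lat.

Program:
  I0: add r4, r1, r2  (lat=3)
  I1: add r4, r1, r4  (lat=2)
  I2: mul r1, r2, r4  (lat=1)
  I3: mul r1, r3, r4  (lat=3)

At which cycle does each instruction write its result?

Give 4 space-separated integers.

Answer: 4 6 7 9

Derivation:
I0 add r4: issue@1 deps=(None,None) exec_start@1 write@4
I1 add r4: issue@2 deps=(None,0) exec_start@4 write@6
I2 mul r1: issue@3 deps=(None,1) exec_start@6 write@7
I3 mul r1: issue@4 deps=(None,1) exec_start@6 write@9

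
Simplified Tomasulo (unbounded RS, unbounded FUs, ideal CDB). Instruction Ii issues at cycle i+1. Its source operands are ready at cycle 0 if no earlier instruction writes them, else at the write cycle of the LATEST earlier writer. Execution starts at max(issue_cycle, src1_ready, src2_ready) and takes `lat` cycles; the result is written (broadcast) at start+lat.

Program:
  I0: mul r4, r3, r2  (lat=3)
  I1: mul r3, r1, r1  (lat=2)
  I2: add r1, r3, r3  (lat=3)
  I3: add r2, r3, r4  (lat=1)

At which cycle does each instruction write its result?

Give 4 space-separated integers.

I0 mul r4: issue@1 deps=(None,None) exec_start@1 write@4
I1 mul r3: issue@2 deps=(None,None) exec_start@2 write@4
I2 add r1: issue@3 deps=(1,1) exec_start@4 write@7
I3 add r2: issue@4 deps=(1,0) exec_start@4 write@5

Answer: 4 4 7 5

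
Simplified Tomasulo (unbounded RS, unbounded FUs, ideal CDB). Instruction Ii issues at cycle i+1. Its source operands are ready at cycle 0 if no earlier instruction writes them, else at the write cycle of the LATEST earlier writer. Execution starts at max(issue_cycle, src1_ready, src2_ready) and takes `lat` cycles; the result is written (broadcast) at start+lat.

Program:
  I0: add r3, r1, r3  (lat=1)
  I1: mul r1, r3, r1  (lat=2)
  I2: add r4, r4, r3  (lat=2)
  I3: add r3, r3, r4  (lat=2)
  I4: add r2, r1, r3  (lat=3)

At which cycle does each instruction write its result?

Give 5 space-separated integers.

Answer: 2 4 5 7 10

Derivation:
I0 add r3: issue@1 deps=(None,None) exec_start@1 write@2
I1 mul r1: issue@2 deps=(0,None) exec_start@2 write@4
I2 add r4: issue@3 deps=(None,0) exec_start@3 write@5
I3 add r3: issue@4 deps=(0,2) exec_start@5 write@7
I4 add r2: issue@5 deps=(1,3) exec_start@7 write@10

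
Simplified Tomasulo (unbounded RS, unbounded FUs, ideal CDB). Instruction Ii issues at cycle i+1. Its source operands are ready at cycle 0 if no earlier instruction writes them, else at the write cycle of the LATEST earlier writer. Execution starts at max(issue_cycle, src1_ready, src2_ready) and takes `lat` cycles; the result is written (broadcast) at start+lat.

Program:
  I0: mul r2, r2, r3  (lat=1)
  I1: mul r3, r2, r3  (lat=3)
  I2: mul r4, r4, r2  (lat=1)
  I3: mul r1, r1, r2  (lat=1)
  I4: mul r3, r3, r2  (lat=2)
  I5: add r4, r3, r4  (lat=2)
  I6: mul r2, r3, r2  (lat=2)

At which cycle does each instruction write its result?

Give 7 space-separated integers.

I0 mul r2: issue@1 deps=(None,None) exec_start@1 write@2
I1 mul r3: issue@2 deps=(0,None) exec_start@2 write@5
I2 mul r4: issue@3 deps=(None,0) exec_start@3 write@4
I3 mul r1: issue@4 deps=(None,0) exec_start@4 write@5
I4 mul r3: issue@5 deps=(1,0) exec_start@5 write@7
I5 add r4: issue@6 deps=(4,2) exec_start@7 write@9
I6 mul r2: issue@7 deps=(4,0) exec_start@7 write@9

Answer: 2 5 4 5 7 9 9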